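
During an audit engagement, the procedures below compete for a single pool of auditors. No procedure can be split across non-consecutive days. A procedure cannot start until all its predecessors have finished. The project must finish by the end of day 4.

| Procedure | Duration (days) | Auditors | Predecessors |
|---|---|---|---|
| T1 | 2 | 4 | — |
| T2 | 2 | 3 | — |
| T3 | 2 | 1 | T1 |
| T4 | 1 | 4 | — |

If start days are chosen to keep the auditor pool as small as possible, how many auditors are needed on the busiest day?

7

Early-start (T1@1, T2@1, T3@3, T4@1) gives peak 11: d1:11  d2:7  d3:1  d4:1.
Shift T4→3.
Schedule T1@1, T2@1, T3@3, T4@3: d1:7  d2:7  d3:5  d4:1 — peak 7.
No arrangement of the 12 feasible schedules does better.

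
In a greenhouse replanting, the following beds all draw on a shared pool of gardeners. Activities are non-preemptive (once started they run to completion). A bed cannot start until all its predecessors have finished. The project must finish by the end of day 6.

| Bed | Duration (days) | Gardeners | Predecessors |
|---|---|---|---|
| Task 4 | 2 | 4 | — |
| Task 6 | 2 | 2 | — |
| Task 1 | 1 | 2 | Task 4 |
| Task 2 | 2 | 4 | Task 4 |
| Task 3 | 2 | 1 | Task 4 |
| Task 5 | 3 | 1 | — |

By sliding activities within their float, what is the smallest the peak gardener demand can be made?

Early-start (Task 4@1, Task 6@1, Task 1@3, Task 2@3, Task 3@3, Task 5@1) gives peak 8: d1:7  d2:7  d3:8  d4:5  d5:0  d6:0.
Shift Task 6→3, Task 2→5, Task 5→4.
Schedule Task 4@1, Task 6@3, Task 1@3, Task 2@5, Task 3@3, Task 5@4: d1:4  d2:4  d3:5  d4:4  d5:5  d6:5 — peak 5.
Total gardener-days = 27 over 6 days ⇒ peak ≥ ⌈27/6⌉ = 5, so 5 is optimal.

5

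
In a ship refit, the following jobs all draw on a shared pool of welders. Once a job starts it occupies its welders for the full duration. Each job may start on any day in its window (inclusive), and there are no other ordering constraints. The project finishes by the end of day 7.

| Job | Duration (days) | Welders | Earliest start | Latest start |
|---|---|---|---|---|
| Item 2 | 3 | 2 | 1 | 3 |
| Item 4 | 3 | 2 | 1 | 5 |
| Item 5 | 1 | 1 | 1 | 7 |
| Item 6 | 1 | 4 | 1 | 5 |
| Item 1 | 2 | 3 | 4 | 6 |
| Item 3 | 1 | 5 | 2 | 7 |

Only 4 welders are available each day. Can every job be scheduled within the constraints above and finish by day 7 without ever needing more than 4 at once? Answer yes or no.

The minimum achievable peak is 5; 4 < 5, so no feasible schedule stays within the cap.

no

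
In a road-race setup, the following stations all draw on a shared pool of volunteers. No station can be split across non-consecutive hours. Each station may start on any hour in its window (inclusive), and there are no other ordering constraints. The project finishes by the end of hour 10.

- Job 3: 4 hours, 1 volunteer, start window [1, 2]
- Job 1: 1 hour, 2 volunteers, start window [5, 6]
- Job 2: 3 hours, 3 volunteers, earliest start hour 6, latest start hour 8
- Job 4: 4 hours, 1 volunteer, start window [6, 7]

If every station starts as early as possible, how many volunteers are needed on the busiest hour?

Early-start schedule: Job 3@1, Job 1@5, Job 2@6, Job 4@6.
Load per hour: hour 1: 1, hour 2: 1, hour 3: 1, hour 4: 1, hour 5: 2, hour 6: 4, hour 7: 4, hour 8: 4, hour 9: 1, hour 10: 0.
Peak is 4.

4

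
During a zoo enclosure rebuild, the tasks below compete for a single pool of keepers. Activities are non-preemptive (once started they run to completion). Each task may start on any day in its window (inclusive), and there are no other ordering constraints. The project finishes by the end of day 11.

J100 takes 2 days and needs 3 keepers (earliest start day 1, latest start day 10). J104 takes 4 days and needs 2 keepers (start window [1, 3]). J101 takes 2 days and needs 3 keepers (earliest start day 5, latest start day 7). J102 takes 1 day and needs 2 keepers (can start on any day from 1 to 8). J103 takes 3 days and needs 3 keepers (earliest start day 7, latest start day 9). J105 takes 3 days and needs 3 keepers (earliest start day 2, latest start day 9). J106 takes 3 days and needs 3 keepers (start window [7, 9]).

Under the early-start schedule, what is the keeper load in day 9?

At early start, day 9 has: J103, J106.
Demand: 3 + 3 = 6.

6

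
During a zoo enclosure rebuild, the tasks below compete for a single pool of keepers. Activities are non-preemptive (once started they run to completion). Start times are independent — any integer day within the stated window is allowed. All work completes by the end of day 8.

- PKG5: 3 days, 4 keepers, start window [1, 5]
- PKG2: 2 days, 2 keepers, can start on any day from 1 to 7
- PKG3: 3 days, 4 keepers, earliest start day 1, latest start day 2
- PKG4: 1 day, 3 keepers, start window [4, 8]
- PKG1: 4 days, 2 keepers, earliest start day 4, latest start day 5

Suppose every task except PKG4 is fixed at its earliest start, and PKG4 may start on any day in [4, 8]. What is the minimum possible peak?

10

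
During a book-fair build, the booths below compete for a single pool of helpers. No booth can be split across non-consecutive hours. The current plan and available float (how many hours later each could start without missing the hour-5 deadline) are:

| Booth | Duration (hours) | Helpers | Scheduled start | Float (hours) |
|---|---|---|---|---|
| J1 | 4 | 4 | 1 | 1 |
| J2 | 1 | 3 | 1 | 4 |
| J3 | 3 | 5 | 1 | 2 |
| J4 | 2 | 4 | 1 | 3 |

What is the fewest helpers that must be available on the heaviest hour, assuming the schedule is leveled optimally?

9

Early-start (J1@1, J2@1, J3@1, J4@1) gives peak 16: h1:16  h2:13  h3:9  h4:4  h5:0.
Shift J2→5, J4→4.
Schedule J1@1, J2@5, J3@1, J4@4: h1:9  h2:9  h3:9  h4:8  h5:7 — peak 9.
Total helper-hours = 42 over 5 hours ⇒ peak ≥ ⌈42/5⌉ = 9, so 9 is optimal.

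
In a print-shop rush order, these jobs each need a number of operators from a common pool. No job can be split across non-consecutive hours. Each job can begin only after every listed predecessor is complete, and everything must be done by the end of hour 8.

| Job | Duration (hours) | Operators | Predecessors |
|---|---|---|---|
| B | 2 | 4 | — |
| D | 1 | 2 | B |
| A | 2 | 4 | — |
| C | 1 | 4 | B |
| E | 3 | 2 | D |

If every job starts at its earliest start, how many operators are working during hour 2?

At early start, hour 2 has: B, A.
Demand: 4 + 4 = 8.

8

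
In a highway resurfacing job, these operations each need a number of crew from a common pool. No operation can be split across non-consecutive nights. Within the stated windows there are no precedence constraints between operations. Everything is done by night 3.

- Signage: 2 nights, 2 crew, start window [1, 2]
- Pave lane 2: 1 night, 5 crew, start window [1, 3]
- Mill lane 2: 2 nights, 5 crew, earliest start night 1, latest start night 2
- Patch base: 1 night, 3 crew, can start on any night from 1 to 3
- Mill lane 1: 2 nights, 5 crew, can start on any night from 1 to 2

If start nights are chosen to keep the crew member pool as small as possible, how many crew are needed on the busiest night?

Early-start (Signage@1, Pave lane 2@1, Mill lane 2@1, Patch base@1, Mill lane 1@1) gives peak 20: n1:20  n2:12  n3:0.
Shift Patch base→3, Mill lane 1→2.
Schedule Signage@1, Pave lane 2@1, Mill lane 2@1, Patch base@3, Mill lane 1@2: n1:12  n2:12  n3:8 — peak 12.

12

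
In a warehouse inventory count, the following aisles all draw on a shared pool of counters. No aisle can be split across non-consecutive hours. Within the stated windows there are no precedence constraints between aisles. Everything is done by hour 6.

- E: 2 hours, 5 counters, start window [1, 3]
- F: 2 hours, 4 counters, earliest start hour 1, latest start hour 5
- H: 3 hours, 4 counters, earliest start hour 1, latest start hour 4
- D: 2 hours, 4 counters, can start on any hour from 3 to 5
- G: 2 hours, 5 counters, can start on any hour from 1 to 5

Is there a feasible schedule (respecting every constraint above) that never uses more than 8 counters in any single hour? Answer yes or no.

The minimum achievable peak is 9; 8 < 9, so no feasible schedule stays within the cap.

no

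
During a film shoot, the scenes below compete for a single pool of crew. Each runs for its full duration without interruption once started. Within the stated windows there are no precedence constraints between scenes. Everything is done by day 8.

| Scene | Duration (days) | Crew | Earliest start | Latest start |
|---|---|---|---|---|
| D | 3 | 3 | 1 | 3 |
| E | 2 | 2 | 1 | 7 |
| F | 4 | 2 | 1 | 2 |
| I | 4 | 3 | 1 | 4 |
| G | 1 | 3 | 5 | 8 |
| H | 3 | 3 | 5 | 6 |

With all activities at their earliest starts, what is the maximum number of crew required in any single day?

10

Early-start schedule: D@1, E@1, F@1, I@1, G@5, H@5.
Load per day: day 1: 10, day 2: 10, day 3: 8, day 4: 5, day 5: 6, day 6: 3, day 7: 3, day 8: 0.
Peak is 10.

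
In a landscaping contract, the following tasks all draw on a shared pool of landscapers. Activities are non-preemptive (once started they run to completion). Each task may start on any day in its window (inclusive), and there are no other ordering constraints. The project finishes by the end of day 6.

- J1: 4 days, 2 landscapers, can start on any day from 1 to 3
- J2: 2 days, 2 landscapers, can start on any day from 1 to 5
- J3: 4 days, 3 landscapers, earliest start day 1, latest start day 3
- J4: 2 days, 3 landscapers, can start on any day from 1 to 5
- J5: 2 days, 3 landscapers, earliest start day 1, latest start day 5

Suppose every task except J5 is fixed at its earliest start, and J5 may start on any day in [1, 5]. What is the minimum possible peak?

10

J5@1: d1:13  d2:13  d3:5  d4:5  d5:0  d6:0 → peak 13
J5@2: d1:10  d2:13  d3:8  d4:5  d5:0  d6:0 → peak 13
J5@3: d1:10  d2:10  d3:8  d4:8  d5:0  d6:0 → peak 10
J5@4: d1:10  d2:10  d3:5  d4:8  d5:3  d6:0 → peak 10
J5@5: d1:10  d2:10  d3:5  d4:5  d5:3  d6:3 → peak 10
Best is J5@3, peak 10.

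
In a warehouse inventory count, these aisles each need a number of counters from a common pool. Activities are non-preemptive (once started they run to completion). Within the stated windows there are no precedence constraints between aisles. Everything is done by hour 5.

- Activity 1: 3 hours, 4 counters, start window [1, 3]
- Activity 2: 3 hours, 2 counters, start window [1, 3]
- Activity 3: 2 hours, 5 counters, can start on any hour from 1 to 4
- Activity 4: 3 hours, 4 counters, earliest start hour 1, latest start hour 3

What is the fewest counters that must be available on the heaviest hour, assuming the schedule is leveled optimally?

10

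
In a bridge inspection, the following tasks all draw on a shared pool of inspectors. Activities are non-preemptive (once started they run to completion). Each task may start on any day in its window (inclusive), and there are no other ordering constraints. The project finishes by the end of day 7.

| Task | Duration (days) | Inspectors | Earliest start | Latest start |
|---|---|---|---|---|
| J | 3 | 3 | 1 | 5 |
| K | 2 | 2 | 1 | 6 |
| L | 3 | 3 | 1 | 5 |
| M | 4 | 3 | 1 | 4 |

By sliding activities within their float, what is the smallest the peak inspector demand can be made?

6

Early-start (J@1, K@1, L@1, M@1) gives peak 11: d1:11  d2:11  d3:9  d4:3  d5:0  d6:0  d7:0.
Shift L→3, M→4.
Schedule J@1, K@1, L@3, M@4: d1:5  d2:5  d3:6  d4:6  d5:6  d6:3  d7:3 — peak 6.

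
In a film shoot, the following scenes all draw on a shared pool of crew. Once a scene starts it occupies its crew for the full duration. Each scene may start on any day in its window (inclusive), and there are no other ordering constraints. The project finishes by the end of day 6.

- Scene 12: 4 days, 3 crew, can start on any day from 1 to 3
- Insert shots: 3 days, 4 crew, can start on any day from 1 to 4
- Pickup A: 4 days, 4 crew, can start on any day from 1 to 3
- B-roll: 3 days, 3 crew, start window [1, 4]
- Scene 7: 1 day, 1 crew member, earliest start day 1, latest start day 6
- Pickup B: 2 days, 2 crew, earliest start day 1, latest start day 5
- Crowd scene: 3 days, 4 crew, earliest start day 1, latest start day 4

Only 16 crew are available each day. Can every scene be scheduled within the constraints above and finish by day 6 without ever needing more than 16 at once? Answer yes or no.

yes

Schedule Scene 12@1, Insert shots@1, Pickup A@1, B-roll@1, Scene 7@4, Pickup B@4, Crowd scene@4: d1:14  d2:14  d3:14  d4:14  d5:6  d6:4 — peak 14 ≤ 16.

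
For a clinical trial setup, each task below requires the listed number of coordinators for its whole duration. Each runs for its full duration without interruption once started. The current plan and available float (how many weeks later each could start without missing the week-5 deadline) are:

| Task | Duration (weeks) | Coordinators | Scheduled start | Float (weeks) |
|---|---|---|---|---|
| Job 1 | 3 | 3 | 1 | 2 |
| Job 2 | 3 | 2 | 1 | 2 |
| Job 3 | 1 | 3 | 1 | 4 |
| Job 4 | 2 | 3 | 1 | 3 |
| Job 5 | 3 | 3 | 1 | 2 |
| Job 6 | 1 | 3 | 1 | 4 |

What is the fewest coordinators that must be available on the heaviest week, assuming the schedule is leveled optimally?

Early-start (Job 1@1, Job 2@1, Job 3@1, Job 4@1, Job 5@1, Job 6@1) gives peak 17: w1:17  w2:11  w3:8  w4:0  w5:0.
Shift Job 4→4, Job 5→2, Job 6→5.
Schedule Job 1@1, Job 2@1, Job 3@1, Job 4@4, Job 5@2, Job 6@5: w1:8  w2:8  w3:8  w4:6  w5:6 — peak 8.
Total coordinator-weeks = 36 over 5 weeks ⇒ peak ≥ ⌈36/5⌉ = 8, so 8 is optimal.

8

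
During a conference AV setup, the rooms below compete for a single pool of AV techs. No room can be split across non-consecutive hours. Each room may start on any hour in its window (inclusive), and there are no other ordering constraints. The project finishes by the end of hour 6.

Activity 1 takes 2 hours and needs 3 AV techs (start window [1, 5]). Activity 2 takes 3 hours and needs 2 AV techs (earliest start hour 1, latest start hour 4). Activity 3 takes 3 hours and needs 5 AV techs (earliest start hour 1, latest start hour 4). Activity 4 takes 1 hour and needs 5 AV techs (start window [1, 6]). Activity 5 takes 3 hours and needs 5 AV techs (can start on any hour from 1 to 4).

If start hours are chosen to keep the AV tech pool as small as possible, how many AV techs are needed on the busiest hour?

10

Early-start (Activity 1@1, Activity 2@1, Activity 3@1, Activity 4@1, Activity 5@1) gives peak 20: h1:20  h2:15  h3:12  h4:0  h5:0  h6:0.
Shift Activity 4→4, Activity 5→4.
Schedule Activity 1@1, Activity 2@1, Activity 3@1, Activity 4@4, Activity 5@4: h1:10  h2:10  h3:7  h4:10  h5:5  h6:5 — peak 10.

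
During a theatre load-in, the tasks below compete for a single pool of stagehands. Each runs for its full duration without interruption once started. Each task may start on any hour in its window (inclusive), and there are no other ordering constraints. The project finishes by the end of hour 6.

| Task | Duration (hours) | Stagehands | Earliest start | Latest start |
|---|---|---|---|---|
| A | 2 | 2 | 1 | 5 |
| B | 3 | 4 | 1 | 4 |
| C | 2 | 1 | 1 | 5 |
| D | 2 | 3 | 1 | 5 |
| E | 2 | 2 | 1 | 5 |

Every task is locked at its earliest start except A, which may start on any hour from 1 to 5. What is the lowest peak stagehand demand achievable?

10

A@1: h1:12  h2:12  h3:4  h4:0  h5:0  h6:0 → peak 12
A@2: h1:10  h2:12  h3:6  h4:0  h5:0  h6:0 → peak 12
A@3: h1:10  h2:10  h3:6  h4:2  h5:0  h6:0 → peak 10
A@4: h1:10  h2:10  h3:4  h4:2  h5:2  h6:0 → peak 10
A@5: h1:10  h2:10  h3:4  h4:0  h5:2  h6:2 → peak 10
Best is A@3, peak 10.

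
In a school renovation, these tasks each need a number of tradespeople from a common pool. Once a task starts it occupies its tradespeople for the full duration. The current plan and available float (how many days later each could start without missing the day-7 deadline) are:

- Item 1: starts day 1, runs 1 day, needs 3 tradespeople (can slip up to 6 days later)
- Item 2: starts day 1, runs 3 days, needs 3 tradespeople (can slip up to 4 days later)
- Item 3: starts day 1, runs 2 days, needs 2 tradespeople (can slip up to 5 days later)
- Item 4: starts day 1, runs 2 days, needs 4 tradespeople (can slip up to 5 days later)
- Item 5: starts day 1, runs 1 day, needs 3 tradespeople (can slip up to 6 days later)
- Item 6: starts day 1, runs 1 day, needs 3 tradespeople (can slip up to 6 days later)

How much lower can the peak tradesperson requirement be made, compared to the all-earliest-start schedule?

12

Early-start peak: d1:18  d2:9  d3:3  d4:0  d5:0  d6:0  d7:0 ⇒ 18.
Leveled (Item 1@1, Item 2@1, Item 3@2, Item 4@4, Item 5@6, Item 6@6): d1:6  d2:5  d3:5  d4:4  d5:4  d6:6  d7:0 ⇒ 6.
Reduction 18 − 6 = 12.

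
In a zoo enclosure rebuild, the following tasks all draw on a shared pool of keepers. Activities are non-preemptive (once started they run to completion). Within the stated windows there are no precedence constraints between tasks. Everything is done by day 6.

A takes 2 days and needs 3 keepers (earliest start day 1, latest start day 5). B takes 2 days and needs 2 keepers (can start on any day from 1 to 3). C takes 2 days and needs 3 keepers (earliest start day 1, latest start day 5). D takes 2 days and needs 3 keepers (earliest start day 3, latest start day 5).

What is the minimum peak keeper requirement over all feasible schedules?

Early-start (A@1, B@1, C@1, D@3) gives peak 8: d1:8  d2:8  d3:3  d4:3  d5:0  d6:0.
Shift C→3, D→5.
Schedule A@1, B@1, C@3, D@5: d1:5  d2:5  d3:3  d4:3  d5:3  d6:3 — peak 5.

5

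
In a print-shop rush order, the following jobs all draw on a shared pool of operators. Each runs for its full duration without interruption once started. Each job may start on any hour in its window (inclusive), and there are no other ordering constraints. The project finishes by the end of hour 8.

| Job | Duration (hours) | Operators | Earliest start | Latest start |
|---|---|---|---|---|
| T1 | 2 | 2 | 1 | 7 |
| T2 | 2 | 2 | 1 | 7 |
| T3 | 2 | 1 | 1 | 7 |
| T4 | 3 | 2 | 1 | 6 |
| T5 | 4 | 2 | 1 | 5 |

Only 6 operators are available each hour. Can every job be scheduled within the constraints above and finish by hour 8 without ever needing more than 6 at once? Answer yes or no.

Schedule T1@1, T2@1, T3@3, T4@3, T5@5: h1:4  h2:4  h3:3  h4:3  h5:4  h6:2  h7:2  h8:2 — peak 4 ≤ 6.

yes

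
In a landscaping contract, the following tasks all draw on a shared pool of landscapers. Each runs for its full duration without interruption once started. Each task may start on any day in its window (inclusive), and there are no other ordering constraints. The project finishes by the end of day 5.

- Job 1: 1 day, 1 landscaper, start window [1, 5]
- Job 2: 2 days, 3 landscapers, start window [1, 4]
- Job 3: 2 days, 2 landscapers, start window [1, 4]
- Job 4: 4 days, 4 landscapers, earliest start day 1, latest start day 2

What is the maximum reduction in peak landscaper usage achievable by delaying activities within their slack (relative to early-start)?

3

Early-start peak: d1:10  d2:9  d3:4  d4:4  d5:0 ⇒ 10.
Leveled (Job 1@1, Job 2@1, Job 3@3, Job 4@2): d1:4  d2:7  d3:6  d4:6  d5:4 ⇒ 7.
Reduction 10 − 7 = 3.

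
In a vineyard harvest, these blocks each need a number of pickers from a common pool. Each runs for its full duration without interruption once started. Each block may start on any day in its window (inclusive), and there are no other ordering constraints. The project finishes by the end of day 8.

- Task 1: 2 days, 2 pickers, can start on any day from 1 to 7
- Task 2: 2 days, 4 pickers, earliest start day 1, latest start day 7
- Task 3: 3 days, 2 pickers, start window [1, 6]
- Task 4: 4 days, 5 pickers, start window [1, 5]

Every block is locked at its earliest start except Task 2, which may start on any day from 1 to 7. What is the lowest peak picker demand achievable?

9

Task 2@1: d1:13  d2:13  d3:7  d4:5  d5:0  d6:0  d7:0  d8:0 → peak 13
Task 2@2: d1:9  d2:13  d3:11  d4:5  d5:0  d6:0  d7:0  d8:0 → peak 13
Task 2@3: d1:9  d2:9  d3:11  d4:9  d5:0  d6:0  d7:0  d8:0 → peak 11
Task 2@4: d1:9  d2:9  d3:7  d4:9  d5:4  d6:0  d7:0  d8:0 → peak 9
Task 2@5: d1:9  d2:9  d3:7  d4:5  d5:4  d6:4  d7:0  d8:0 → peak 9
Task 2@6: d1:9  d2:9  d3:7  d4:5  d5:0  d6:4  d7:4  d8:0 → peak 9
Task 2@7: d1:9  d2:9  d3:7  d4:5  d5:0  d6:0  d7:4  d8:4 → peak 9
Best is Task 2@4, peak 9.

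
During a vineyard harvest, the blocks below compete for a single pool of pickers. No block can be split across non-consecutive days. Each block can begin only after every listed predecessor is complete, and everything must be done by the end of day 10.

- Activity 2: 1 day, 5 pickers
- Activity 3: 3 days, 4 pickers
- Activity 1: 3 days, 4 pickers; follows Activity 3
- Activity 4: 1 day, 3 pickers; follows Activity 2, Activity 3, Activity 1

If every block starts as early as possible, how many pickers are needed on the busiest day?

9

Early-start schedule: Activity 2@1, Activity 3@1, Activity 1@4, Activity 4@7.
Load per day: day 1: 9, day 2: 4, day 3: 4, day 4: 4, day 5: 4, day 6: 4, day 7: 3, day 8: 0, day 9: 0, day 10: 0.
Peak is 9.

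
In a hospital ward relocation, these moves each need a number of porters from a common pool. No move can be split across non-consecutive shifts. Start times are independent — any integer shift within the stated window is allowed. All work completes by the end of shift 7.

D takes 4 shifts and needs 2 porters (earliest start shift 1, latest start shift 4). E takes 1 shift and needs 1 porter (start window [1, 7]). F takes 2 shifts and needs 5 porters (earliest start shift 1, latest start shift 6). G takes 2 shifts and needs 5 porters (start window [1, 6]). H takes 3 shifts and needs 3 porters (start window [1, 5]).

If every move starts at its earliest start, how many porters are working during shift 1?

16

At early start, shift 1 has: D, E, F, G, H.
Demand: 2 + 1 + 5 + 5 + 3 = 16.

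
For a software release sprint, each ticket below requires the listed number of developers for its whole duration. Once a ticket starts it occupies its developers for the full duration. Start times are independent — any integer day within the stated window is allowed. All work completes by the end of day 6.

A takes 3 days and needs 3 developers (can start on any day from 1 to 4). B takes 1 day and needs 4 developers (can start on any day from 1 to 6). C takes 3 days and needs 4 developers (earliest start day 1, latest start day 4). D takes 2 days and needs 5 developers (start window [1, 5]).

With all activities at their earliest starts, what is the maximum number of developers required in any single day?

Early-start schedule: A@1, B@1, C@1, D@1.
Load per day: day 1: 16, day 2: 12, day 3: 7, day 4: 0, day 5: 0, day 6: 0.
Peak is 16.

16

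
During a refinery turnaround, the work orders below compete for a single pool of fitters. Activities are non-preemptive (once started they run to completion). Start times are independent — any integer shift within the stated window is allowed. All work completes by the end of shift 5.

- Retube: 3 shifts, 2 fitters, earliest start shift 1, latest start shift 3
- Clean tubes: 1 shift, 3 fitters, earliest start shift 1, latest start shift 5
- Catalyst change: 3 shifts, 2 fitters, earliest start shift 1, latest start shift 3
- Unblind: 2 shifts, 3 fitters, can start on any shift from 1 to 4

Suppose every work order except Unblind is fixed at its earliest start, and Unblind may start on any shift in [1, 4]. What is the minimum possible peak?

Unblind@1: s1:10  s2:7  s3:4  s4:0  s5:0 → peak 10
Unblind@2: s1:7  s2:7  s3:7  s4:0  s5:0 → peak 7
Unblind@3: s1:7  s2:4  s3:7  s4:3  s5:0 → peak 7
Unblind@4: s1:7  s2:4  s3:4  s4:3  s5:3 → peak 7
Best is Unblind@2, peak 7.

7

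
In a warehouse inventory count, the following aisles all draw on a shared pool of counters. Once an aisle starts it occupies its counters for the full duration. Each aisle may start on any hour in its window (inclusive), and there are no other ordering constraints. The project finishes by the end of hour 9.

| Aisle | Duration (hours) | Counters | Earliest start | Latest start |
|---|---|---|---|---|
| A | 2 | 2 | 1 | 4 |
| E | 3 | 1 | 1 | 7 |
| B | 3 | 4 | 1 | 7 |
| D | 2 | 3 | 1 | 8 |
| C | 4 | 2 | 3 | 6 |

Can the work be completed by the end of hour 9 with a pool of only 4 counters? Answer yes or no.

Schedule A@4, E@1, B@7, D@1, C@3: h1:4  h2:4  h3:3  h4:4  h5:4  h6:2  h7:4  h8:4  h9:4 — peak 4 ≤ 4.

yes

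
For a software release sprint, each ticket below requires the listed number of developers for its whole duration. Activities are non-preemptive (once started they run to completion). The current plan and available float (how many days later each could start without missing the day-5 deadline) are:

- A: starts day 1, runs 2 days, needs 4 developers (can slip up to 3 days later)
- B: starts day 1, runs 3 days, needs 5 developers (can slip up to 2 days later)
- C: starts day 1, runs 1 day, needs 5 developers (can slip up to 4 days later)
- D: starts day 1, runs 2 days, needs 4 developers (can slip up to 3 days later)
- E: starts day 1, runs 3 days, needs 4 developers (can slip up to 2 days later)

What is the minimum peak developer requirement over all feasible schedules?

12

Early-start (A@1, B@1, C@1, D@1, E@1) gives peak 22: d1:22  d2:17  d3:9  d4:0  d5:0.
Shift B→3, C→4.
Schedule A@1, B@3, C@4, D@1, E@1: d1:12  d2:12  d3:9  d4:10  d5:5 — peak 12.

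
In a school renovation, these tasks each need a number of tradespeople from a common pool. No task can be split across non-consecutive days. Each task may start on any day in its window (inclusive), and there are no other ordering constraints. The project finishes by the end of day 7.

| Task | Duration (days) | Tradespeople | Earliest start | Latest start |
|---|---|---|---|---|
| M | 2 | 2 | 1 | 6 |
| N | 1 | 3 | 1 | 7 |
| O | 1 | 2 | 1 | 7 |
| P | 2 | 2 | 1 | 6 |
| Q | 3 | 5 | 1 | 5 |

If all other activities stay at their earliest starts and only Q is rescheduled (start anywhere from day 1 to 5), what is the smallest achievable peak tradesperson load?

9

Q@1: d1:14  d2:9  d3:5  d4:0  d5:0  d6:0  d7:0 → peak 14
Q@2: d1:9  d2:9  d3:5  d4:5  d5:0  d6:0  d7:0 → peak 9
Q@3: d1:9  d2:4  d3:5  d4:5  d5:5  d6:0  d7:0 → peak 9
Q@4: d1:9  d2:4  d3:0  d4:5  d5:5  d6:5  d7:0 → peak 9
Q@5: d1:9  d2:4  d3:0  d4:0  d5:5  d6:5  d7:5 → peak 9
Best is Q@2, peak 9.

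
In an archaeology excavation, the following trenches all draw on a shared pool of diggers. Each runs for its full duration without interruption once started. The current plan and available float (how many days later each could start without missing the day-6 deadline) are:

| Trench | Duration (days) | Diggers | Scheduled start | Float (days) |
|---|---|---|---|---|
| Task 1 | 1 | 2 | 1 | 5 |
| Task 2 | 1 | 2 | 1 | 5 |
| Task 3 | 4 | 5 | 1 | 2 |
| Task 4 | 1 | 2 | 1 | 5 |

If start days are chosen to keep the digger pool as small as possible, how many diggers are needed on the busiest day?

Early-start (Task 1@1, Task 2@1, Task 3@1, Task 4@1) gives peak 11: d1:11  d2:5  d3:5  d4:5  d5:0  d6:0.
Shift Task 3→2, Task 4→6.
Schedule Task 1@1, Task 2@1, Task 3@2, Task 4@6: d1:4  d2:5  d3:5  d4:5  d5:5  d6:2 — peak 5.
Total digger-days = 26 over 6 days ⇒ peak ≥ ⌈26/6⌉ = 5, so 5 is optimal.

5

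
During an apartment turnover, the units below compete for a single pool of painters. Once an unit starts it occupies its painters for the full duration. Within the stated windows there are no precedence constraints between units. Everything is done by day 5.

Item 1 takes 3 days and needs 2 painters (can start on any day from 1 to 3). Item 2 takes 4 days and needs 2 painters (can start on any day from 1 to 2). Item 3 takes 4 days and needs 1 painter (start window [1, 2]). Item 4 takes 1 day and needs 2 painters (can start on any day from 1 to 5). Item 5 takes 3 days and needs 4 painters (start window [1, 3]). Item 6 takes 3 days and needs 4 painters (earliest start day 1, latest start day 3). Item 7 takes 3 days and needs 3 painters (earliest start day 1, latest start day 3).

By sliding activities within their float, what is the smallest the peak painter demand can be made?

16

Early-start (Item 1@1, Item 2@1, Item 3@1, Item 4@1, Item 5@1, Item 6@1, Item 7@1) gives peak 18: d1:18  d2:16  d3:16  d4:3  d5:0.
Shift Item 7→2.
Schedule Item 1@1, Item 2@1, Item 3@1, Item 4@1, Item 5@1, Item 6@1, Item 7@2: d1:15  d2:16  d3:16  d4:6  d5:0 — peak 16.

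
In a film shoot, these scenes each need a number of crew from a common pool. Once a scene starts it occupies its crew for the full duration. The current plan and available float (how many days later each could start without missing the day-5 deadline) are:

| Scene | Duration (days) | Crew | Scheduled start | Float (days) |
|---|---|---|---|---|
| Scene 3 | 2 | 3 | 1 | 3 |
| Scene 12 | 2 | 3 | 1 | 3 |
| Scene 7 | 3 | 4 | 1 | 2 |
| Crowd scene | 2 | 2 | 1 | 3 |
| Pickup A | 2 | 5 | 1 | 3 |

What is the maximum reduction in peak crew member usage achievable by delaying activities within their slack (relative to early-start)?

Early-start peak: d1:17  d2:17  d3:4  d4:0  d5:0 ⇒ 17.
Leveled (Scene 3@1, Scene 12@1, Scene 7@3, Crowd scene@1, Pickup A@3): d1:8  d2:8  d3:9  d4:9  d5:4 ⇒ 9.
Reduction 17 − 9 = 8.

8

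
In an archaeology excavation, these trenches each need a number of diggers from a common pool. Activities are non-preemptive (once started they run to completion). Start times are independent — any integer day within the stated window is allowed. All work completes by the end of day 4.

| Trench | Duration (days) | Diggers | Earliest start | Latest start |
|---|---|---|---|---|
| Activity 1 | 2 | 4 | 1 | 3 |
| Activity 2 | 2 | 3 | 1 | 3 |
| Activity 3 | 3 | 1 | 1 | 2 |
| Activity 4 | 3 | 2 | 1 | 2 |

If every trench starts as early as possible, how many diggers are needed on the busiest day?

10

Early-start schedule: Activity 1@1, Activity 2@1, Activity 3@1, Activity 4@1.
Load per day: day 1: 10, day 2: 10, day 3: 3, day 4: 0.
Peak is 10.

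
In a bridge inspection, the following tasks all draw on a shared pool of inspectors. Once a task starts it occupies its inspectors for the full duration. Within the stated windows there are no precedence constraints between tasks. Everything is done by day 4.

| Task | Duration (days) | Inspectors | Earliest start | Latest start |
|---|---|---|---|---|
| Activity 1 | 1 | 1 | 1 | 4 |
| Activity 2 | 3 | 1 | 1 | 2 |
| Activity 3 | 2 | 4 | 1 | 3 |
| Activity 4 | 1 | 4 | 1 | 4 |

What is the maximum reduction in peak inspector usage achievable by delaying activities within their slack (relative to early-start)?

Early-start peak: d1:10  d2:5  d3:1  d4:0 ⇒ 10.
Leveled (Activity 1@1, Activity 2@1, Activity 3@2, Activity 4@4): d1:2  d2:5  d3:5  d4:4 ⇒ 5.
Reduction 10 − 5 = 5.

5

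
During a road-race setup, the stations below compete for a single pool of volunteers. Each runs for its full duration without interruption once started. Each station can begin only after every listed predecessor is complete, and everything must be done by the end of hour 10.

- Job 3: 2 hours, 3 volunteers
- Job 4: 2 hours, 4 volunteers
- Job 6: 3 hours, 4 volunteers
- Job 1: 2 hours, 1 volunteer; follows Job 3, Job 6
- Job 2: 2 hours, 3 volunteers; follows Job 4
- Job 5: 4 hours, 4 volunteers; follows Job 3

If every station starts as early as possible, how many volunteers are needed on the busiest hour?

11

Early-start schedule: Job 3@1, Job 4@1, Job 6@1, Job 1@4, Job 2@3, Job 5@3.
Load per hour: hour 1: 11, hour 2: 11, hour 3: 11, hour 4: 8, hour 5: 5, hour 6: 4, hour 7: 0, hour 8: 0, hour 9: 0, hour 10: 0.
Peak is 11.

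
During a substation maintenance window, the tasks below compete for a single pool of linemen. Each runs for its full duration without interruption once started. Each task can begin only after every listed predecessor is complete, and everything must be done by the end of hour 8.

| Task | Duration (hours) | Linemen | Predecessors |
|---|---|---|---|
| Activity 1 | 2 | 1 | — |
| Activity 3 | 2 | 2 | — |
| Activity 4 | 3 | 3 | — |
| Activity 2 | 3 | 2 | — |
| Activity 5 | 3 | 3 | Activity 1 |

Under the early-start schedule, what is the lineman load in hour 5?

At early start, hour 5 has: Activity 5.
Demand: 3 = 3.

3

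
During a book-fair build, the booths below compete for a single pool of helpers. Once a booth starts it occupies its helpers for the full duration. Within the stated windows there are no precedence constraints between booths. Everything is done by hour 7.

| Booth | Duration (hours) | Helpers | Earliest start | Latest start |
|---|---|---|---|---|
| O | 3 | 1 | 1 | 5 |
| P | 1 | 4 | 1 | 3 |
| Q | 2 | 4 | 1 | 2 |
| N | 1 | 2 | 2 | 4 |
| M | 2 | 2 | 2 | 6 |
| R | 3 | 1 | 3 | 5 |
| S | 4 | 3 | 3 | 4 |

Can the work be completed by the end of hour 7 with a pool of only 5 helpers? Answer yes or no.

no

Total helper-hours = 36; over 7 hours the average is 36/7 > 5, so some hour must exceed 5.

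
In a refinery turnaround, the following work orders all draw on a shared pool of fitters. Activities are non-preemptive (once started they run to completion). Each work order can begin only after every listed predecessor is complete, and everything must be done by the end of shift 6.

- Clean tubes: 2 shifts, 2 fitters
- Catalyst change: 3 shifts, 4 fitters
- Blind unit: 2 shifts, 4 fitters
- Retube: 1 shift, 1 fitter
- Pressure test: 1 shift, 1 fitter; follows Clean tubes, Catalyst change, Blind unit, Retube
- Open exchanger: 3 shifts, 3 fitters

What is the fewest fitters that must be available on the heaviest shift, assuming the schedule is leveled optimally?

Early-start (Clean tubes@1, Catalyst change@1, Blind unit@1, Retube@1, Pressure test@4, Open exchanger@1) gives peak 14: s1:14  s2:13  s3:7  s4:1  s5:0  s6:0.
Shift Blind unit→4, Pressure test→6, Open exchanger→3.
Schedule Clean tubes@1, Catalyst change@1, Blind unit@4, Retube@1, Pressure test@6, Open exchanger@3: s1:7  s2:6  s3:7  s4:7  s5:7  s6:1 — peak 7.

7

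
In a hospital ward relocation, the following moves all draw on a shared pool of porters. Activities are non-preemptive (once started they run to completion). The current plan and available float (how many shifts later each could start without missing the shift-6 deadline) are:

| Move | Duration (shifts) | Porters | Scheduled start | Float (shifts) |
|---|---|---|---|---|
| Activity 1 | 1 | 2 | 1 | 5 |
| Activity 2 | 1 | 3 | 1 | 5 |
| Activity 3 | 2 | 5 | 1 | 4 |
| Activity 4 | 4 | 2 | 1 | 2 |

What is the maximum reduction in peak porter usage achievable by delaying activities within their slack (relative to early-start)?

7

Early-start peak: s1:12  s2:7  s3:2  s4:2  s5:0  s6:0 ⇒ 12.
Leveled (Activity 1@1, Activity 2@2, Activity 3@5, Activity 4@1): s1:4  s2:5  s3:2  s4:2  s5:5  s6:5 ⇒ 5.
Reduction 12 − 5 = 7.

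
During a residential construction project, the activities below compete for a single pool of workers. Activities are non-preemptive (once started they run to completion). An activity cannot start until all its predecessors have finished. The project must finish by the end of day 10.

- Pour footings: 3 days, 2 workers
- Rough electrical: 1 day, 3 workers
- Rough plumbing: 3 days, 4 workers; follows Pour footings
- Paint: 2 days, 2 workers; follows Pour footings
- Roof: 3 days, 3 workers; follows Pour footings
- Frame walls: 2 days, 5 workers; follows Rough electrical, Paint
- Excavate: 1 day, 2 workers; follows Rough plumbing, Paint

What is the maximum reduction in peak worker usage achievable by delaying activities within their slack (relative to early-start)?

Early-start peak: d1:5  d2:2  d3:2  d4:9  d5:9  d6:12  d7:7  d8:0  d9:0  d10:0 ⇒ 12.
Leveled (Pour footings@1, Rough electrical@1, Rough plumbing@4, Paint@4, Roof@6, Frame walls@9, Excavate@7): d1:5  d2:2  d3:2  d4:6  d5:6  d6:7  d7:5  d8:3  d9:5  d10:5 ⇒ 7.
Reduction 12 − 7 = 5.

5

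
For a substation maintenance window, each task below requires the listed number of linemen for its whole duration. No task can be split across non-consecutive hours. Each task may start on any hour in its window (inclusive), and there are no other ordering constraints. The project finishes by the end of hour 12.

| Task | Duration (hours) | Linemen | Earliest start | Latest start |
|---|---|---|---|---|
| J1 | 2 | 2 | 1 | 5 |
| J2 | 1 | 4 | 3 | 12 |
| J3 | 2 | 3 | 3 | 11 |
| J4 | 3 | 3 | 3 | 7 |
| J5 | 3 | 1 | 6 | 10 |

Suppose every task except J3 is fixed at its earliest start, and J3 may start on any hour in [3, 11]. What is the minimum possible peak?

7

J3@3: h1:2  h2:2  h3:10  h4:6  h5:3  h6:1  h7:1  h8:1  h9:0  h10:0  h11:0  h12:0 → peak 10
J3@4: h1:2  h2:2  h3:7  h4:6  h5:6  h6:1  h7:1  h8:1  h9:0  h10:0  h11:0  h12:0 → peak 7
J3@5: h1:2  h2:2  h3:7  h4:3  h5:6  h6:4  h7:1  h8:1  h9:0  h10:0  h11:0  h12:0 → peak 7
J3@6: h1:2  h2:2  h3:7  h4:3  h5:3  h6:4  h7:4  h8:1  h9:0  h10:0  h11:0  h12:0 → peak 7
J3@7: h1:2  h2:2  h3:7  h4:3  h5:3  h6:1  h7:4  h8:4  h9:0  h10:0  h11:0  h12:0 → peak 7
J3@8: h1:2  h2:2  h3:7  h4:3  h5:3  h6:1  h7:1  h8:4  h9:3  h10:0  h11:0  h12:0 → peak 7
J3@9: h1:2  h2:2  h3:7  h4:3  h5:3  h6:1  h7:1  h8:1  h9:3  h10:3  h11:0  h12:0 → peak 7
J3@10: h1:2  h2:2  h3:7  h4:3  h5:3  h6:1  h7:1  h8:1  h9:0  h10:3  h11:3  h12:0 → peak 7
J3@11: h1:2  h2:2  h3:7  h4:3  h5:3  h6:1  h7:1  h8:1  h9:0  h10:0  h11:3  h12:3 → peak 7
Best is J3@4, peak 7.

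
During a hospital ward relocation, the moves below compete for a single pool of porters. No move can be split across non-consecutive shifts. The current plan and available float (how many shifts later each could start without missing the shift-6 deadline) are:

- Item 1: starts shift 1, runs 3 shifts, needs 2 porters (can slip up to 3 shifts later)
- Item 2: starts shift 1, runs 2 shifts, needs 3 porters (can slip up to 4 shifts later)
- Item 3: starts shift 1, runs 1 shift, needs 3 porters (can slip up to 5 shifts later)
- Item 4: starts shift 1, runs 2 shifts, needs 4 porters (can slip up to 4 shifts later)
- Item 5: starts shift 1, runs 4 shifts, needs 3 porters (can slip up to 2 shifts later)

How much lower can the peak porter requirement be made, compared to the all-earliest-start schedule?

Early-start peak: s1:15  s2:12  s3:5  s4:3  s5:0  s6:0 ⇒ 15.
Leveled (Item 1@1, Item 2@4, Item 3@6, Item 4@1, Item 5@3): s1:6  s2:6  s3:5  s4:6  s5:6  s6:6 ⇒ 6.
Reduction 15 − 6 = 9.

9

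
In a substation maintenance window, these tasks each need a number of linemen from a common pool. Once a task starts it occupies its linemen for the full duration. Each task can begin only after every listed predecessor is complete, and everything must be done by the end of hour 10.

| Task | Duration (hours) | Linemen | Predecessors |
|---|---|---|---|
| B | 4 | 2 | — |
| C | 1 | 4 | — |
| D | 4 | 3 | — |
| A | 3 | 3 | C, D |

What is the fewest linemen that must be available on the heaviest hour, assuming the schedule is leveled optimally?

5

Early-start (B@1, C@1, D@1, A@5) gives peak 9: h1:9  h2:5  h3:5  h4:5  h5:3  h6:3  h7:3  h8:0  h9:0  h10:0.
Shift C→5, A→6.
Schedule B@1, C@5, D@1, A@6: h1:5  h2:5  h3:5  h4:5  h5:4  h6:3  h7:3  h8:3  h9:0  h10:0 — peak 5.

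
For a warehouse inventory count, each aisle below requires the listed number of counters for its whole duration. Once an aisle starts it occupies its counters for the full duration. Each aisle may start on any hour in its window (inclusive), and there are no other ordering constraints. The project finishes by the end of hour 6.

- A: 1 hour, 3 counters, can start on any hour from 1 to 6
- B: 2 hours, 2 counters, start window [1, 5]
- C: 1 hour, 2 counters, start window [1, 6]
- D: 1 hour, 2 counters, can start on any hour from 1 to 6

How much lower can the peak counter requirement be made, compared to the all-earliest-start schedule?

6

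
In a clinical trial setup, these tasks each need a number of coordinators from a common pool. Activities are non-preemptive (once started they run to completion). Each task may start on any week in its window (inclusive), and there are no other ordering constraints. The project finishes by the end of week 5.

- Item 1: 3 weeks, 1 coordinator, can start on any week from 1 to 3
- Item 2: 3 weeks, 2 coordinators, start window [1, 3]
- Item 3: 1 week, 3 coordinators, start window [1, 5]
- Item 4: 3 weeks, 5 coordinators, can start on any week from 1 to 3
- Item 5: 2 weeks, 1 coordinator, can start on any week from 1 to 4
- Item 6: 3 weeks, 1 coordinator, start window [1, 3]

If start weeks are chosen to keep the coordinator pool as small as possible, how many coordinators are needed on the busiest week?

9

Early-start (Item 1@1, Item 2@1, Item 3@1, Item 4@1, Item 5@1, Item 6@1) gives peak 13: w1:13  w2:10  w3:9  w4:0  w5:0.
Shift Item 4→2, Item 6→3.
Schedule Item 1@1, Item 2@1, Item 3@1, Item 4@2, Item 5@1, Item 6@3: w1:7  w2:9  w3:9  w4:6  w5:1 — peak 9.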